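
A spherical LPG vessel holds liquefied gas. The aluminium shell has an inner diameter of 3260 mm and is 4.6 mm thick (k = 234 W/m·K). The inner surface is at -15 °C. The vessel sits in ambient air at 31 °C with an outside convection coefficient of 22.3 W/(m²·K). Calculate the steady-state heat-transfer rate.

Q ≈ 34400 W

For a spherical shell R = (1/r₁ − 1/r₂)/(4πk); film R = 1/(h·4πr²). In series:
R_aluminium shell = (1/1.63 − 1/1.6346)/(4π×234) = 5.871×10^-7 K/W
R_outer film = 1/(h·4πr_o²) = 1/(22.3×4π×1.6346²) = 0.001336 K/W
R_total = 0.001336 K/W
Q = ΔT/R_total = 46/0.001336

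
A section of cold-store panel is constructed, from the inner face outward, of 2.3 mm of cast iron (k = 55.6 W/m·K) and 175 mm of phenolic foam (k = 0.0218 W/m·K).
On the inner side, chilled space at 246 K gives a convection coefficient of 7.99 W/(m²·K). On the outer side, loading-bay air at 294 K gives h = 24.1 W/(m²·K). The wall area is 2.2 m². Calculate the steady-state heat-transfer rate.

Q ≈ 12.9 W

Model the wall as resistances in series:
R_inner film = 1/(h_i·A) = 1/(7.99×2.2) = 0.05689 K/W
R_cast iron = L/(kA) = 0.0023/(55.6×2.2) = 1.88×10^-5 K/W
R_phenolic foam = L/(kA) = 0.175/(0.0218×2.2) = 3.649 K/W
R_outer film = 1/(h_o·A) = 1/(24.1×2.2) = 0.01886 K/W
R_total = 3.725 K/W
Q = ΔT / R_total = 48 / 3.725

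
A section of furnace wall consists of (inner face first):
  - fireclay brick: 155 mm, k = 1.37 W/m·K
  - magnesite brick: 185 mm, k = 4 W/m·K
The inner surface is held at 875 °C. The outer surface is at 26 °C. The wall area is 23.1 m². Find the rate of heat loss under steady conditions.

Q ≈ 123000 W

Using the resistance-network approach (series):
R_fireclay brick = L/(kA) = 0.155/(1.37×23.1) = 0.004898 K/W
R_magnesite brick = L/(kA) = 0.185/(4×23.1) = 0.002002 K/W
R_total = 0.0069 K/W
Q = ΔT / R_total = 849 / 0.0069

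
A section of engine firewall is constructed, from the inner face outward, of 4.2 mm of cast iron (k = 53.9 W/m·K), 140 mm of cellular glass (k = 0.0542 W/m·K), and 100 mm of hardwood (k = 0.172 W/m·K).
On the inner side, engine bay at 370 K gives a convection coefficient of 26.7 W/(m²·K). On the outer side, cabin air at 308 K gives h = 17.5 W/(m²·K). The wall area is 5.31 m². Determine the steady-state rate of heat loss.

Q ≈ 101 W

Thermal resistances in series:
R_inner film = 1/(h_i·A) = 1/(26.7×5.31) = 0.007053 K/W
R_cast iron = L/(kA) = 0.0042/(53.9×5.31) = 1.467×10^-5 K/W
R_cellular glass = L/(kA) = 0.14/(0.0542×5.31) = 0.4864 K/W
R_hardwood = L/(kA) = 0.1/(0.172×5.31) = 0.1095 K/W
R_outer film = 1/(h_o·A) = 1/(17.5×5.31) = 0.01076 K/W
R_total = 0.6138 K/W
Q = ΔT / R_total = 62 / 0.6138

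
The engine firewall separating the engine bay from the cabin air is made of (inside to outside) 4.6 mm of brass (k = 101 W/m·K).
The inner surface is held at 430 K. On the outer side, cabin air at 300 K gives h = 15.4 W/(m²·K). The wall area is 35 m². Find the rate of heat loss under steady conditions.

Q ≈ 70000 W

Treating each layer as a thermal resistance in series:
R_brass = L/(kA) = 0.0046/(101×35) = 1.301×10^-6 K/W
R_outer film = 1/(h_o·A) = 1/(15.4×35) = 0.001855 K/W
R_total = 0.001857 K/W
Q = ΔT / R_total = 130 / 0.001857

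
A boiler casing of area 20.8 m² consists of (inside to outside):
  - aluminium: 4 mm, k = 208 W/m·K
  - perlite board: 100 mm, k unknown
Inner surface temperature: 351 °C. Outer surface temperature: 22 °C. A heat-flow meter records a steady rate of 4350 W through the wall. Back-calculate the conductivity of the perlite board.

k ≈ 0.0636 W/(m·K)

Treating each layer as a thermal resistance in series:
R_aluminium = L/(kA) = 0.004/(208×20.8) = 9.246×10^-7 K/W
Sum of known resistances R_other = 9.246×10^-7 K/W
Total R = ΔT/Q = 329/4350 = 0.07563 K/W
R_perlite board = R_total − R_other = 0.07563 K/W
k = L/(R·A) = 0.1/(0.07563×20.8)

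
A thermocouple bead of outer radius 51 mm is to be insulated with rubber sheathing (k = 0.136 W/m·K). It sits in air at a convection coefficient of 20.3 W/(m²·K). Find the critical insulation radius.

For a sphere r_cr = 2k/h = 2×0.136/20.3
r_cr = 13.4 mm; since the bare radius (51 mm) is above r_cr, any added insulation will reduce heat loss.

r_cr ≈ 13.4 mm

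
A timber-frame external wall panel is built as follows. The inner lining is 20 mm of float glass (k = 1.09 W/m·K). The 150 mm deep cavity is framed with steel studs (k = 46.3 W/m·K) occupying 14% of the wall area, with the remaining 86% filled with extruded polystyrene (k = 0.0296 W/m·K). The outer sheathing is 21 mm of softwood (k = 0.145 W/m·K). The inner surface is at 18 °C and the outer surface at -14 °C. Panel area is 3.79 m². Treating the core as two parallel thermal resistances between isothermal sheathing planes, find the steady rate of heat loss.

Q ≈ 651 W

Sheathing layers in series; stud and cavity paths in parallel between them.
R_inner = 0.02/(1.09×3.79) = 0.004841 K/W
R_stud  = 0.15/(46.3×0.14×3.79) = 0.006106 K/W
R_cav   = 0.15/(0.0296×0.86×3.79) = 1.555 K/W
1/R_core = 1/R_stud + 1/R_cav → R_core = 0.006082 K/W
R_outer = 0.021/(0.145×3.79) = 0.03821 K/W
R_total = 0.04914 K/W
Q = ΔT/R_total = 32/0.04914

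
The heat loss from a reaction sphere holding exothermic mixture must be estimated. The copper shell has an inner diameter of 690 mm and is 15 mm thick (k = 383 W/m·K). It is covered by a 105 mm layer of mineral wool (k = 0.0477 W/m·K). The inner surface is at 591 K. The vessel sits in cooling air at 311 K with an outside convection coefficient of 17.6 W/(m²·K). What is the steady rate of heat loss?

Q ≈ 262 W

Radial (spherical) resistances in series:
R_copper shell = (1/0.345 − 1/0.36)/(4π×383) = 2.509×10^-5 K/W
R_mineral wool = (1/0.36 − 1/0.465)/(4π×0.0477) = 1.046 K/W
R_outer film = 1/(h·4πr_o²) = 1/(17.6×4π×0.465²) = 0.02091 K/W
R_total = 1.067 K/W
Q = ΔT/R_total = 280/1.067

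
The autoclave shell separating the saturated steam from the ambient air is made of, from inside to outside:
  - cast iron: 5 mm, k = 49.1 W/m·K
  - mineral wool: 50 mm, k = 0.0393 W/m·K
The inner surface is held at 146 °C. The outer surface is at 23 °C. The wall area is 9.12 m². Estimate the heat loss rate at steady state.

Treating each layer as a thermal resistance in series:
R_cast iron = L/(kA) = 0.005/(49.1×9.12) = 1.117×10^-5 K/W
R_mineral wool = L/(kA) = 0.05/(0.0393×9.12) = 0.1395 K/W
R_total = 0.1395 K/W
Q = ΔT / R_total = 123 / 0.1395

Q ≈ 882 W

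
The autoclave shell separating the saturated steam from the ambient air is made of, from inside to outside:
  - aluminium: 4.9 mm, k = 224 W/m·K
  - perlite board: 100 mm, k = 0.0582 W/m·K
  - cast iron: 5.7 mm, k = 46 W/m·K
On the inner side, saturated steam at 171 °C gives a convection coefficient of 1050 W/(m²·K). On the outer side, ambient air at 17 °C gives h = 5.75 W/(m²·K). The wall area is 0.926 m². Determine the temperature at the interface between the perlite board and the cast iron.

T ≈ 31.2 °C

Using the resistance-network approach (series):
R_inner film = 1/(h_i·A) = 1/(1050×0.926) = 0.001028 K/W
R_aluminium = L/(kA) = 0.0049/(224×0.926) = 2.362×10^-5 K/W
R_perlite board = L/(kA) = 0.1/(0.0582×0.926) = 1.856 K/W
R_cast iron = L/(kA) = 0.0057/(46×0.926) = 1.338×10^-4 K/W
R_outer film = 1/(h_o·A) = 1/(5.75×0.926) = 0.1878 K/W
R_total = 2.045 K/W;  Q = ΔT/R_total = 154/2.045 = 75.32 W
T_interface = T_inner − Q·ΣR(inner→interface) = 171 − 75.3×1.857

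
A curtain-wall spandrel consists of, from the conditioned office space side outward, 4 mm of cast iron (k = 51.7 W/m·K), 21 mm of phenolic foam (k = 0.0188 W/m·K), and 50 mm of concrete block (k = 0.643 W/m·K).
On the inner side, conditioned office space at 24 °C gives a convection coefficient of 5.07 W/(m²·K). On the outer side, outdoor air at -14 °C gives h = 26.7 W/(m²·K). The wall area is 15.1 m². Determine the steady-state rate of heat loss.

Using the resistance-network approach (series):
R_inner film = 1/(h_i·A) = 1/(5.07×15.1) = 0.01306 K/W
R_cast iron = L/(kA) = 0.004/(51.7×15.1) = 5.124×10^-6 K/W
R_phenolic foam = L/(kA) = 0.021/(0.0188×15.1) = 0.07397 K/W
R_concrete block = L/(kA) = 0.05/(0.643×15.1) = 0.00515 K/W
R_outer film = 1/(h_o·A) = 1/(26.7×15.1) = 0.00248 K/W
R_total = 0.09467 K/W
Q = ΔT / R_total = 38 / 0.09467

Q ≈ 401 W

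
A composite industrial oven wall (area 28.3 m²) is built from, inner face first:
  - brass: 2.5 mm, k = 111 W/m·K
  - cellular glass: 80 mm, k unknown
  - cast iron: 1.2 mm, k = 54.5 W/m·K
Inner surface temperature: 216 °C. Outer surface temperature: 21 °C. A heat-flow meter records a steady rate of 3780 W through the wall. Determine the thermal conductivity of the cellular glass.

k ≈ 0.0548 W/(m·K)

Treating each layer as a thermal resistance in series:
R_brass = L/(kA) = 0.0025/(111×28.3) = 7.958×10^-7 K/W
R_cast iron = L/(kA) = 0.0012/(54.5×28.3) = 7.78×10^-7 K/W
Sum of known resistances R_other = 1.574×10^-6 K/W
Total R = ΔT/Q = 195/3780 = 0.05159 K/W
R_cellular glass = R_total − R_other = 0.05159 K/W
k = L/(R·A) = 0.08/(0.05159×28.3)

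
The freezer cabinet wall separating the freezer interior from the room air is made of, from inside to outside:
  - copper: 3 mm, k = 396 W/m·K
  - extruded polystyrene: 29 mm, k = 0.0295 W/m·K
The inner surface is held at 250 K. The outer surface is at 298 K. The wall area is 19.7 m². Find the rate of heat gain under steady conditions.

Q ≈ 962 W

Thermal resistances in series:
R_copper = L/(kA) = 0.003/(396×19.7) = 3.846×10^-7 K/W
R_extruded polystyrene = L/(kA) = 0.029/(0.0295×19.7) = 0.0499 K/W
R_total = 0.0499 K/W
Q = ΔT / R_total = 48 / 0.0499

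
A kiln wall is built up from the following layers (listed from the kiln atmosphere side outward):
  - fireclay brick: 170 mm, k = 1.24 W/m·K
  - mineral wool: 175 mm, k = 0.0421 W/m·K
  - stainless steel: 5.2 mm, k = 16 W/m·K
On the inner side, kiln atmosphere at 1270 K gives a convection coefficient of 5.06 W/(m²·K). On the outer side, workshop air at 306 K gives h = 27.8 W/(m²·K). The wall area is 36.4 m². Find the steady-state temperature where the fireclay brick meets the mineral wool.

T ≈ 1200 K

Series thermal resistances:
R_inner film = 1/(h_i·A) = 1/(5.06×36.4) = 0.005429 K/W
R_fireclay brick = L/(kA) = 0.17/(1.24×36.4) = 0.003766 K/W
R_mineral wool = L/(kA) = 0.175/(0.0421×36.4) = 0.1142 K/W
R_stainless steel = L/(kA) = 0.0052/(16×36.4) = 8.929×10^-6 K/W
R_outer film = 1/(h_o·A) = 1/(27.8×36.4) = 9.882×10^-4 K/W
R_total = 0.1244 K/W;  Q = ΔT/R_total = 964/0.1244 = 7750 W
T_interface = T_inner − Q·ΣR(inner→interface) = 1270 − 7750×0.009196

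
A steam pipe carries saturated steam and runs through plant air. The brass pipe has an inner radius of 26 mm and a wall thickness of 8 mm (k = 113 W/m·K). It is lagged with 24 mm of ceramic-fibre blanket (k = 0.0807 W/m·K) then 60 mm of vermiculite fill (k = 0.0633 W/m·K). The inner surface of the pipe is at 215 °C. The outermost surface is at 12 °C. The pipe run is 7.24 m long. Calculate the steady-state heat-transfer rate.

Treating each annulus and film as a series resistance:
R_brass pipe wall = ln(34/26)/(2π×113×7.24) = 5.219×10^-5 K/W
R_ceramic-fibre blanket = ln(58/34)/(2π×0.0807×7.24) = 0.1455 K/W
R_vermiculite fill = ln(118/58)/(2π×0.0633×7.24) = 0.2467 K/W
R_total = 0.3922 K/W
Q = ΔT/R_total = 203/0.3922

Q ≈ 518 W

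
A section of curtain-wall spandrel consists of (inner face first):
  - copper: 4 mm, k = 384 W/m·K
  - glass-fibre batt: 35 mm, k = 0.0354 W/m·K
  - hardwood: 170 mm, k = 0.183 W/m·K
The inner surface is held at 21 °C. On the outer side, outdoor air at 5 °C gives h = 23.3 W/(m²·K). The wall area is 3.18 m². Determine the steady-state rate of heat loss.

Series thermal resistances:
R_copper = L/(kA) = 0.004/(384×3.18) = 3.276×10^-6 K/W
R_glass-fibre batt = L/(kA) = 0.035/(0.0354×3.18) = 0.3109 K/W
R_hardwood = L/(kA) = 0.17/(0.183×3.18) = 0.2921 K/W
R_outer film = 1/(h_o·A) = 1/(23.3×3.18) = 0.0135 K/W
R_total = 0.6165 K/W
Q = ΔT / R_total = 16 / 0.6165

Q ≈ 26 W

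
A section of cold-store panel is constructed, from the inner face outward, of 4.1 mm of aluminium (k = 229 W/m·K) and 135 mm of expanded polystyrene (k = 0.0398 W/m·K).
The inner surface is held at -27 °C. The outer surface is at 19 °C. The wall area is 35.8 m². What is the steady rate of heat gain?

Q ≈ 485 W

Series thermal resistances:
R_aluminium = L/(kA) = 0.0041/(229×35.8) = 5.001×10^-7 K/W
R_expanded polystyrene = L/(kA) = 0.135/(0.0398×35.8) = 0.09475 K/W
R_total = 0.09475 K/W
Q = ΔT / R_total = 46 / 0.09475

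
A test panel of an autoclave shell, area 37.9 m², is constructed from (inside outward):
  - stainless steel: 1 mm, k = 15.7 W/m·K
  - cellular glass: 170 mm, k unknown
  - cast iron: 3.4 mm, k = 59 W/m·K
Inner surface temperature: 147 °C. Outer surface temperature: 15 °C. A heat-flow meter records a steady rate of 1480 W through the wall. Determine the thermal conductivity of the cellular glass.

Using the resistance-network approach (series):
R_stainless steel = L/(kA) = 0.001/(15.7×37.9) = 1.681×10^-6 K/W
R_cast iron = L/(kA) = 0.0034/(59×37.9) = 1.521×10^-6 K/W
Sum of known resistances R_other = 3.201×10^-6 K/W
Total R = ΔT/Q = 132/1480 = 0.08919 K/W
R_cellular glass = R_total − R_other = 0.08919 K/W
k = L/(R·A) = 0.17/(0.08919×37.9)

k ≈ 0.0503 W/(m·K)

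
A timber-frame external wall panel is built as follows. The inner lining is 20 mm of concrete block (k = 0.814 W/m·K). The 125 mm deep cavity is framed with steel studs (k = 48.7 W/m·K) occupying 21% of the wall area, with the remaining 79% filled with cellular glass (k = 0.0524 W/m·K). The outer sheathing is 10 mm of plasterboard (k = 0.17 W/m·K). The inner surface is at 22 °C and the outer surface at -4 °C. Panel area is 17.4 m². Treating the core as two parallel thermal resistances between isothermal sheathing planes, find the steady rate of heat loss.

Q ≈ 4730 W

Sheathing layers in series; stud and cavity paths in parallel between them.
R_inner = 0.02/(0.814×17.4) = 0.001412 K/W
R_stud  = 0.125/(48.7×0.21×17.4) = 7.024×10^-4 K/W
R_cav   = 0.125/(0.0524×0.79×17.4) = 0.1735 K/W
1/R_core = 1/R_stud + 1/R_cav → R_core = 6.996×10^-4 K/W
R_outer = 0.01/(0.17×17.4) = 0.003381 K/W
R_total = 0.005492 K/W
Q = ΔT/R_total = 26/0.005492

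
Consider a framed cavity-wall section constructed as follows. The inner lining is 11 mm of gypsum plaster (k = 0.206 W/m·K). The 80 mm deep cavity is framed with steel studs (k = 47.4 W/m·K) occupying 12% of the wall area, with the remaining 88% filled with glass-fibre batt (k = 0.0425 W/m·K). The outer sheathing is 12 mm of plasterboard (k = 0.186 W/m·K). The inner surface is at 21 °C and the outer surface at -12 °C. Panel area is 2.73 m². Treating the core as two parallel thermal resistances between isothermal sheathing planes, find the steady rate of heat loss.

Sheathing layers in series; stud and cavity paths in parallel between them.
R_inner = 0.011/(0.206×2.73) = 0.01956 K/W
R_stud  = 0.08/(47.4×0.12×2.73) = 0.005152 K/W
R_cav   = 0.08/(0.0425×0.88×2.73) = 0.7835 K/W
1/R_core = 1/R_stud + 1/R_cav → R_core = 0.005118 K/W
R_outer = 0.012/(0.186×2.73) = 0.02363 K/W
R_total = 0.04831 K/W
Q = ΔT/R_total = 33/0.04831

Q ≈ 683 W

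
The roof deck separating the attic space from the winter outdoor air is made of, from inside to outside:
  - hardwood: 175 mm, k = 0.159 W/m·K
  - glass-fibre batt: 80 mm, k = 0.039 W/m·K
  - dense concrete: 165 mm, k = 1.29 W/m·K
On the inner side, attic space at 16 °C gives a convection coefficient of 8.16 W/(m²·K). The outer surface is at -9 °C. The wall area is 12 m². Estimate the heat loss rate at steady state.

Q ≈ 88.2 W

Model the wall as resistances in series:
R_inner film = 1/(h_i·A) = 1/(8.16×12) = 0.01021 K/W
R_hardwood = L/(kA) = 0.175/(0.159×12) = 0.09172 K/W
R_glass-fibre batt = L/(kA) = 0.08/(0.039×12) = 0.1709 K/W
R_dense concrete = L/(kA) = 0.165/(1.29×12) = 0.01066 K/W
R_total = 0.2835 K/W
Q = ΔT / R_total = 25 / 0.2835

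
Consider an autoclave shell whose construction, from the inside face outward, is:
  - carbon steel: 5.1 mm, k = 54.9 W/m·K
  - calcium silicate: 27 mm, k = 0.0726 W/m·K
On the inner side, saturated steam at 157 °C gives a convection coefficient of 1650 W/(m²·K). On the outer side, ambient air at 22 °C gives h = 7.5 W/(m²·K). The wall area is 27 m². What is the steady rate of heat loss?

Using the resistance-network approach (series):
R_inner film = 1/(h_i·A) = 1/(1650×27) = 2.245×10^-5 K/W
R_carbon steel = L/(kA) = 0.0051/(54.9×27) = 3.441×10^-6 K/W
R_calcium silicate = L/(kA) = 0.027/(0.0726×27) = 0.01377 K/W
R_outer film = 1/(h_o·A) = 1/(7.5×27) = 0.004938 K/W
R_total = 0.01874 K/W
Q = ΔT / R_total = 135 / 0.01874

Q ≈ 7200 W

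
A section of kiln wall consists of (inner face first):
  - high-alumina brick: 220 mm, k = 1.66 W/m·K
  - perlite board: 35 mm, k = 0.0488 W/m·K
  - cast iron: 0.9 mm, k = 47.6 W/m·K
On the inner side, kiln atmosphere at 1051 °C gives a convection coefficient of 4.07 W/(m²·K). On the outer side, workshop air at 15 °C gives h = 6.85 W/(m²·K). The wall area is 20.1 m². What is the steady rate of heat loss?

Model the wall as resistances in series:
R_inner film = 1/(h_i·A) = 1/(4.07×20.1) = 0.01222 K/W
R_high-alumina brick = L/(kA) = 0.22/(1.66×20.1) = 0.006594 K/W
R_perlite board = L/(kA) = 0.035/(0.0488×20.1) = 0.03568 K/W
R_cast iron = L/(kA) = 0.0009/(47.6×20.1) = 9.407×10^-7 K/W
R_outer film = 1/(h_o·A) = 1/(6.85×20.1) = 0.007263 K/W
R_total = 0.06176 K/W
Q = ΔT / R_total = 1036 / 0.06176

Q ≈ 16800 W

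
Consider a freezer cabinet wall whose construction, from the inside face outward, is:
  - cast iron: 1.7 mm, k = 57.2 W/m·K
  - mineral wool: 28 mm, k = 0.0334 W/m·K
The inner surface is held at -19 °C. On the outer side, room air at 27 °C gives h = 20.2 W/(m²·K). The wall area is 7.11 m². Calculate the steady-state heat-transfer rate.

Model the wall as resistances in series:
R_cast iron = L/(kA) = 0.0017/(57.2×7.11) = 4.18×10^-6 K/W
R_mineral wool = L/(kA) = 0.028/(0.0334×7.11) = 0.1179 K/W
R_outer film = 1/(h_o·A) = 1/(20.2×7.11) = 0.006963 K/W
R_total = 0.1249 K/W
Q = ΔT / R_total = 46 / 0.1249

Q ≈ 368 W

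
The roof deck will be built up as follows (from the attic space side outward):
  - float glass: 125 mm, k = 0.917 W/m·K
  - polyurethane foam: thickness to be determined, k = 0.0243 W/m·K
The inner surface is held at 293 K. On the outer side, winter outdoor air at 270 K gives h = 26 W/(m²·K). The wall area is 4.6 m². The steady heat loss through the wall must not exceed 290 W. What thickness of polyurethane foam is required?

L ≈ 4.62 mm

Series thermal resistances:
R_float glass = L/(kA) = 0.125/(0.917×4.6) = 0.02963 K/W
R_outer film = 1/(h_o·A) = 1/(26×4.6) = 0.008361 K/W
Sum of the known resistances R_other = 0.03799 K/W
Required total resistance R_tot = ΔT/Q_allow = 23/290 = 0.07931 K/W
R_polyurethane foam = R_tot − R_other = 0.04132 K/W
L = R·k·A = 0.04132×0.0243×4.6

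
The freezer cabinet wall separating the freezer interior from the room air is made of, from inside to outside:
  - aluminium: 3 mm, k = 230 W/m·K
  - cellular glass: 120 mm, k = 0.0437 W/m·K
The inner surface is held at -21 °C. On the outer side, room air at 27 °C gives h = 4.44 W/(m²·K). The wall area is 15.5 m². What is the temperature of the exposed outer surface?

T ≈ 23.4 °C

Treating each layer as a thermal resistance in series:
R_aluminium = L/(kA) = 0.003/(230×15.5) = 8.415×10^-7 K/W
R_cellular glass = L/(kA) = 0.12/(0.0437×15.5) = 0.1772 K/W
R_outer film = 1/(h_o·A) = 1/(4.44×15.5) = 0.01453 K/W
R_total = 0.1917 K/W;  Q = ΔT/R_total = 48/0.1917 = 250.4 W
T_interface = T_inner + Q·ΣR(inner→interface) = -21 + 250×0.1772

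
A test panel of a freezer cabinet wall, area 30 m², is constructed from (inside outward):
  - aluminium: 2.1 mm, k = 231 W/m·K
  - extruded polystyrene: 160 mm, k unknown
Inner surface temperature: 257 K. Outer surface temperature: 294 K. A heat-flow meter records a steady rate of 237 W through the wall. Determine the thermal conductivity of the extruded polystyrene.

k ≈ 0.0342 W/(m·K)

Series thermal resistances:
R_aluminium = L/(kA) = 0.0021/(231×30) = 3.03×10^-7 K/W
Sum of known resistances R_other = 3.03×10^-7 K/W
Total R = ΔT/Q = 37/237 = 0.1561 K/W
R_extruded polystyrene = R_total − R_other = 0.1561 K/W
k = L/(R·A) = 0.16/(0.1561×30)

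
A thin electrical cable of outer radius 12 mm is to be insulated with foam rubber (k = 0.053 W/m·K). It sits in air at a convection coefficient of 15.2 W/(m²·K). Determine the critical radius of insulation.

For a cylinder r_cr = k/h = 0.053/15.2
r_cr = 3.49 mm; since the bare radius (12 mm) is above r_cr, any added insulation will reduce heat loss.

r_cr ≈ 3.49 mm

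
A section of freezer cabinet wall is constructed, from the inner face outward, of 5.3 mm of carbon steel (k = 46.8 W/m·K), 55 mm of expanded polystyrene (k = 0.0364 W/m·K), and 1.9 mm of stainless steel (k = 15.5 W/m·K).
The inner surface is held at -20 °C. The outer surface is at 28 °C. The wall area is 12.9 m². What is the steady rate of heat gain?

Treating each layer as a thermal resistance in series:
R_carbon steel = L/(kA) = 0.0053/(46.8×12.9) = 8.779×10^-6 K/W
R_expanded polystyrene = L/(kA) = 0.055/(0.0364×12.9) = 0.1171 K/W
R_stainless steel = L/(kA) = 0.0019/(15.5×12.9) = 9.502×10^-6 K/W
R_total = 0.1171 K/W
Q = ΔT / R_total = 48 / 0.1171

Q ≈ 410 W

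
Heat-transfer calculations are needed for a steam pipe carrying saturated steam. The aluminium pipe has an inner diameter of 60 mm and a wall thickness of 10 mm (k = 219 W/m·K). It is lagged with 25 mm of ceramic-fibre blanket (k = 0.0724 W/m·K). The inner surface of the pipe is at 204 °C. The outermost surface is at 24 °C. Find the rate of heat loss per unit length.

q′ ≈ 169 W/m

Per-layer cylindrical resistances, series-summed:
R_aluminium pipe wall = ln(40/30)/(2π×219×1) = 2.091×10^-4 K/W
R_ceramic-fibre blanket = ln(65/40)/(2π×0.0724×1) = 1.067 K/W
R_total = 1.067 K/W
Q = ΔT/R_total = 180/1.067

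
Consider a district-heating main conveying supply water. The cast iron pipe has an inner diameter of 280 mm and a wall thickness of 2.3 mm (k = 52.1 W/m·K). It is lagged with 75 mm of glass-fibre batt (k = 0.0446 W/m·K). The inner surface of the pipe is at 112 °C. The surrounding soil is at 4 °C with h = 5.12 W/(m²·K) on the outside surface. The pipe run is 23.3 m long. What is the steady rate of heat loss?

Cylindrical conduction, so R = ln(r₂/r₁)/(2πkL) per layer, in series:
R_cast iron pipe wall = ln(142.3/140)/(2π×52.1×23.3) = 2.136×10^-6 K/W
R_glass-fibre batt = ln(217.3/142.3)/(2π×0.0446×23.3) = 0.06484 K/W
R_outer film = 1/(h_o·2πr_oL) = 1/(5.12×2π×0.2173×23.3) = 0.00614 K/W
R_total = 0.07098 K/W
Q = ΔT/R_total = 108/0.07098

Q ≈ 1520 W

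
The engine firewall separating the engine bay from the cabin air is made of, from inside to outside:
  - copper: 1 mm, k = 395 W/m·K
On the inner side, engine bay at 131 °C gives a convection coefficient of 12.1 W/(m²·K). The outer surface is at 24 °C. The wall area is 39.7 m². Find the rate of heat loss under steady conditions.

Q ≈ 51400 W

Using the resistance-network approach (series):
R_inner film = 1/(h_i·A) = 1/(12.1×39.7) = 0.002082 K/W
R_copper = L/(kA) = 0.001/(395×39.7) = 6.377×10^-8 K/W
R_total = 0.002082 K/W
Q = ΔT / R_total = 107 / 0.002082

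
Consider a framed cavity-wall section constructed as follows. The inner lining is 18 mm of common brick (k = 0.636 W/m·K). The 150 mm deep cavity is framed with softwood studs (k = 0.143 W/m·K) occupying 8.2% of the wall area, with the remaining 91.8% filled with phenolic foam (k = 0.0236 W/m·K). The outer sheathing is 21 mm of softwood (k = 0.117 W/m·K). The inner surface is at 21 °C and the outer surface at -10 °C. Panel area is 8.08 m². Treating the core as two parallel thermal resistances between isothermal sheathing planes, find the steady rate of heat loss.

Q ≈ 53.3 W

Sheathing layers in series; stud and cavity paths in parallel between them.
R_inner = 0.018/(0.636×8.08) = 0.003503 K/W
R_stud  = 0.15/(0.143×0.082×8.08) = 1.583 K/W
R_cav   = 0.15/(0.0236×0.918×8.08) = 0.8569 K/W
1/R_core = 1/R_stud + 1/R_cav → R_core = 0.556 K/W
R_outer = 0.021/(0.117×8.08) = 0.02221 K/W
R_total = 0.5817 K/W
Q = ΔT/R_total = 31/0.5817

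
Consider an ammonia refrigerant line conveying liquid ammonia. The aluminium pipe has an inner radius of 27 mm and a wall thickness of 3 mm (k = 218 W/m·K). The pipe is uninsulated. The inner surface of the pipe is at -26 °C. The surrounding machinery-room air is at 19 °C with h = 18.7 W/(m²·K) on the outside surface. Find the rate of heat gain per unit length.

q′ ≈ 159 W/m

Treating each annulus and film as a series resistance:
R_aluminium pipe wall = ln(30/27)/(2π×218×1) = 7.692×10^-5 K/W
R_outer film = 1/(h_o·2πr_oL) = 1/(18.7×2π×0.03×1) = 0.2837 K/W
R_total = 0.2838 K/W
Q = ΔT/R_total = 45/0.2838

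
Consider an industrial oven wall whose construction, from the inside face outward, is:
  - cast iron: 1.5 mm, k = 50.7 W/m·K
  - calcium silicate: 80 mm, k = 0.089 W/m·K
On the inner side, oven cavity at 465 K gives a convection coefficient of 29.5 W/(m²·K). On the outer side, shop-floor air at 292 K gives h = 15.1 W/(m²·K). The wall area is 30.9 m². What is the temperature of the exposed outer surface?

T ≈ 303 K

Series thermal resistances:
R_inner film = 1/(h_i·A) = 1/(29.5×30.9) = 0.001097 K/W
R_cast iron = L/(kA) = 0.0015/(50.7×30.9) = 9.575×10^-7 K/W
R_calcium silicate = L/(kA) = 0.08/(0.089×30.9) = 0.02909 K/W
R_outer film = 1/(h_o·A) = 1/(15.1×30.9) = 0.002143 K/W
R_total = 0.03233 K/W;  Q = ΔT/R_total = 173/0.03233 = 5351 W
T_interface = T_inner − Q·ΣR(inner→interface) = 465 − 5350×0.03019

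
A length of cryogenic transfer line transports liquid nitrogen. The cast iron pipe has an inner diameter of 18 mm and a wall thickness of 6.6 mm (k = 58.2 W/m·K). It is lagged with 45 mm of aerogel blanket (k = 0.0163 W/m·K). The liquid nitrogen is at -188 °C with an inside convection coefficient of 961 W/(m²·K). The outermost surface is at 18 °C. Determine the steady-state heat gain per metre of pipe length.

Treating each annulus and film as a series resistance:
R_inner film = 1/(h_i·2πr₁L) = 1/(961×2π×0.009×1) = 0.0184 K/W
R_cast iron pipe wall = ln(15.6/9)/(2π×58.2×1) = 0.001504 K/W
R_aerogel blanket = ln(60.6/15.6)/(2π×0.0163×1) = 13.25 K/W
R_total = 13.27 K/W
Q = ΔT/R_total = 206/13.27

q′ ≈ 15.5 W/m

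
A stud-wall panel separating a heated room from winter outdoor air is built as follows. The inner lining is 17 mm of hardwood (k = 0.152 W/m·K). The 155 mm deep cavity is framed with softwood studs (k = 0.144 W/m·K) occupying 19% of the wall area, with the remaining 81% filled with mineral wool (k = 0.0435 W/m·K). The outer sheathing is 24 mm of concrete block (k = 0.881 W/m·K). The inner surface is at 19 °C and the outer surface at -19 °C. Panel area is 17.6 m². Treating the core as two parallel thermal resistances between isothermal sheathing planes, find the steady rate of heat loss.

Sheathing layers in series; stud and cavity paths in parallel between them.
R_inner = 0.017/(0.152×17.6) = 0.006355 K/W
R_stud  = 0.155/(0.144×0.19×17.6) = 0.3219 K/W
R_cav   = 0.155/(0.0435×0.81×17.6) = 0.2499 K/W
1/R_core = 1/R_stud + 1/R_cav → R_core = 0.1407 K/W
R_outer = 0.024/(0.881×17.6) = 0.001548 K/W
R_total = 0.1486 K/W
Q = ΔT/R_total = 38/0.1486

Q ≈ 256 W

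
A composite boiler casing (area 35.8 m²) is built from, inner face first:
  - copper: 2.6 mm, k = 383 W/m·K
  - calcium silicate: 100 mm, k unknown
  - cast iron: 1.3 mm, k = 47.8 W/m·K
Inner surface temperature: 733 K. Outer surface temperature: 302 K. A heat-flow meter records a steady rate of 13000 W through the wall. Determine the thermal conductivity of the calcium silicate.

k ≈ 0.0843 W/(m·K)

Treating each layer as a thermal resistance in series:
R_copper = L/(kA) = 0.0026/(383×35.8) = 1.896×10^-7 K/W
R_cast iron = L/(kA) = 0.0013/(47.8×35.8) = 7.597×10^-7 K/W
Sum of known resistances R_other = 9.493×10^-7 K/W
Total R = ΔT/Q = 431/13000 = 0.03315 K/W
R_calcium silicate = R_total − R_other = 0.03315 K/W
k = L/(R·A) = 0.1/(0.03315×35.8)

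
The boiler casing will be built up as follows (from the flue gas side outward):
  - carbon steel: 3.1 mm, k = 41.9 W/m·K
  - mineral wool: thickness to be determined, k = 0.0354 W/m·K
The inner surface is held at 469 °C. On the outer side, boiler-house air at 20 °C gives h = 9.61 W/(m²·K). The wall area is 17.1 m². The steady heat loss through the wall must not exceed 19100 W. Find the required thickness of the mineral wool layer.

Using the resistance-network approach (series):
R_carbon steel = L/(kA) = 0.0031/(41.9×17.1) = 4.327×10^-6 K/W
R_outer film = 1/(h_o·A) = 1/(9.61×17.1) = 0.006085 K/W
Sum of the known resistances R_other = 0.00609 K/W
Required total resistance R_tot = ΔT/Q_allow = 449/19100 = 0.02351 K/W
R_mineral wool = R_tot − R_other = 0.01742 K/W
L = R·k·A = 0.01742×0.0354×17.1

L ≈ 10.5 mm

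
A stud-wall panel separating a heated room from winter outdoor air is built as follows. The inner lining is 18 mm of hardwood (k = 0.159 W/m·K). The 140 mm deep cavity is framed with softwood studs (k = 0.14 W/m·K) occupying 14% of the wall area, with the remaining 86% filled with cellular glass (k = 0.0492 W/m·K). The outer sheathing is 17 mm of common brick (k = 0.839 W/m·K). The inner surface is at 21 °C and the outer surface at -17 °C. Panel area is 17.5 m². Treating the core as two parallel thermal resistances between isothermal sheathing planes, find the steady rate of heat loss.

Q ≈ 278 W

Sheathing layers in series; stud and cavity paths in parallel between them.
R_inner = 0.018/(0.159×17.5) = 0.006469 K/W
R_stud  = 0.14/(0.14×0.14×17.5) = 0.4082 K/W
R_cav   = 0.14/(0.0492×0.86×17.5) = 0.1891 K/W
1/R_core = 1/R_stud + 1/R_cav → R_core = 0.1292 K/W
R_outer = 0.017/(0.839×17.5) = 0.001158 K/W
R_total = 0.1368 K/W
Q = ΔT/R_total = 38/0.1368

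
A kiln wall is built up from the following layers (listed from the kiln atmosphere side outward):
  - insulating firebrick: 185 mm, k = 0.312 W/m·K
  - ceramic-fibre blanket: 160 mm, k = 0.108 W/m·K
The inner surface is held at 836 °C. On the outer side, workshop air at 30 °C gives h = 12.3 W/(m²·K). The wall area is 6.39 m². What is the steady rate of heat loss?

Q ≈ 2390 W

Thermal resistances in series:
R_insulating firebrick = L/(kA) = 0.185/(0.312×6.39) = 0.09279 K/W
R_ceramic-fibre blanket = L/(kA) = 0.16/(0.108×6.39) = 0.2318 K/W
R_outer film = 1/(h_o·A) = 1/(12.3×6.39) = 0.01272 K/W
R_total = 0.3374 K/W
Q = ΔT / R_total = 806 / 0.3374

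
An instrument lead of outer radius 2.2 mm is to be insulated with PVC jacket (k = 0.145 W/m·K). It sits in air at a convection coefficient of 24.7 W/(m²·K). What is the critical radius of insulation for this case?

r_cr ≈ 5.87 mm

For a cylinder r_cr = k/h = 0.145/24.7
r_cr = 5.87 mm; since the bare radius (2.2 mm) is below r_cr, adding a thin layer of insulation will *increase* heat loss.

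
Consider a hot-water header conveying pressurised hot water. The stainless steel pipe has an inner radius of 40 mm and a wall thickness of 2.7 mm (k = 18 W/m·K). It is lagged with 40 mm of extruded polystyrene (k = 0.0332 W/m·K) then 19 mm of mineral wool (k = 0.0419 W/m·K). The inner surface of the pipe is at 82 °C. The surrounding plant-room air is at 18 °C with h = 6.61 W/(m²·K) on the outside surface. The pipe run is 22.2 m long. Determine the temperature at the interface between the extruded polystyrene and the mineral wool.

For a radial system each layer contributes R = ln(r_out/r_in)/(2πkL); films add R = 1/(hA).
R_stainless steel pipe wall = ln(42.7/40)/(2π×18×22.2) = 2.602×10^-5 K/W
R_extruded polystyrene = ln(82.7/42.7)/(2π×0.0332×22.2) = 0.1427 K/W
R_mineral wool = ln(101.7/82.7)/(2π×0.0419×22.2) = 0.03539 K/W
R_outer film = 1/(h_o·2πr_oL) = 1/(6.61×2π×0.1017×22.2) = 0.01066 K/W
R_total = 0.1888 K/W
Q = ΔT/R_total = 64/0.1888
Q = 339 W
T_interface = T_inner − Q·ΣR(inner→interface) = 82 − 339×0.1428

T ≈ 33.6 °C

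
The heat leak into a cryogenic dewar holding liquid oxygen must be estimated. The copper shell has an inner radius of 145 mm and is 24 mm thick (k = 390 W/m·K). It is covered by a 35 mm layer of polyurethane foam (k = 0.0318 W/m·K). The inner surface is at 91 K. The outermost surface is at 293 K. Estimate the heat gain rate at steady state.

Q ≈ 79.5 W

Each spherical layer contributes R = (1/r_i − 1/r_o)/(4πk):
R_copper shell = (1/0.145 − 1/0.169)/(4π×390) = 1.998×10^-4 K/W
R_polyurethane foam = (1/0.169 − 1/0.204)/(4π×0.0318) = 2.54 K/W
R_total = 2.541 K/W
Q = ΔT/R_total = 202/2.541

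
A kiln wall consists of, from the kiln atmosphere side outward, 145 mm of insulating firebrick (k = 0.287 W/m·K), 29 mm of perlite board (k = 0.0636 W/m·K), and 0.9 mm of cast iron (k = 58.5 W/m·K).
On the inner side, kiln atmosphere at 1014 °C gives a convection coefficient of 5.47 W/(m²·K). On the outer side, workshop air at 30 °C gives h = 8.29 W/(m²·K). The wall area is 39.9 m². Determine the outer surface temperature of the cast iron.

T ≈ 124 °C

Series thermal resistances:
R_inner film = 1/(h_i·A) = 1/(5.47×39.9) = 0.004582 K/W
R_insulating firebrick = L/(kA) = 0.145/(0.287×39.9) = 0.01266 K/W
R_perlite board = L/(kA) = 0.029/(0.0636×39.9) = 0.01143 K/W
R_cast iron = L/(kA) = 0.0009/(58.5×39.9) = 3.856×10^-7 K/W
R_outer film = 1/(h_o·A) = 1/(8.29×39.9) = 0.003023 K/W
R_total = 0.0317 K/W;  Q = ΔT/R_total = 984/0.0317 = 31050 W
T_interface = T_inner − Q·ΣR(inner→interface) = 1014 − 31000×0.02867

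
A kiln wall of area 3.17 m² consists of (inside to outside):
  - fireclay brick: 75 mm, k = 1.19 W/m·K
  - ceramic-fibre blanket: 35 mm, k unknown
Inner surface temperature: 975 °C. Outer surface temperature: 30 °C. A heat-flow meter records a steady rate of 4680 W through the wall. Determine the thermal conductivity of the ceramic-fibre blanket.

k ≈ 0.0607 W/(m·K)

Treating each layer as a thermal resistance in series:
R_fireclay brick = L/(kA) = 0.075/(1.19×3.17) = 0.01988 K/W
Sum of known resistances R_other = 0.01988 K/W
Total R = ΔT/Q = 945/4680 = 0.2019 K/W
R_ceramic-fibre blanket = R_total − R_other = 0.182 K/W
k = L/(R·A) = 0.035/(0.182×3.17)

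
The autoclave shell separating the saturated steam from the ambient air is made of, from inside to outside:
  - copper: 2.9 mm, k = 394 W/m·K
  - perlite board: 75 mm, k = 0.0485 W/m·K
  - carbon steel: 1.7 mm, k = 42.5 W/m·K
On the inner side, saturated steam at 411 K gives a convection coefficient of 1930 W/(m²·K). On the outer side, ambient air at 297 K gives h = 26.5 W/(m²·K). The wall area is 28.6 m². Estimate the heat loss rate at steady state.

Q ≈ 2060 W

Using the resistance-network approach (series):
R_inner film = 1/(h_i·A) = 1/(1930×28.6) = 1.812×10^-5 K/W
R_copper = L/(kA) = 0.0029/(394×28.6) = 2.574×10^-7 K/W
R_perlite board = L/(kA) = 0.075/(0.0485×28.6) = 0.05407 K/W
R_carbon steel = L/(kA) = 0.0017/(42.5×28.6) = 1.399×10^-6 K/W
R_outer film = 1/(h_o·A) = 1/(26.5×28.6) = 0.001319 K/W
R_total = 0.05541 K/W
Q = ΔT / R_total = 114 / 0.05541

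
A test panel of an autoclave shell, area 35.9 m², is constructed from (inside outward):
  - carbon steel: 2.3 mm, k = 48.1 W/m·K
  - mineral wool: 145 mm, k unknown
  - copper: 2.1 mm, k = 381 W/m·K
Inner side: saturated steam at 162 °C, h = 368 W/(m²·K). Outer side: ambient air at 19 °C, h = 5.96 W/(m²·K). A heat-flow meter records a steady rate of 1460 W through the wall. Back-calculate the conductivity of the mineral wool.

k ≈ 0.0433 W/(m·K)

Treating each layer as a thermal resistance in series:
R_inner film = 1/(h_i·A) = 1/(368×35.9) = 7.569×10^-5 K/W
R_carbon steel = L/(kA) = 0.0023/(48.1×35.9) = 1.332×10^-6 K/W
R_copper = L/(kA) = 0.0021/(381×35.9) = 1.535×10^-7 K/W
R_outer film = 1/(h_o·A) = 1/(5.96×35.9) = 0.004674 K/W
Sum of known resistances R_other = 0.004751 K/W
Total R = ΔT/Q = 143/1460 = 0.09795 K/W
R_mineral wool = R_total − R_other = 0.09319 K/W
k = L/(R·A) = 0.145/(0.09319×35.9)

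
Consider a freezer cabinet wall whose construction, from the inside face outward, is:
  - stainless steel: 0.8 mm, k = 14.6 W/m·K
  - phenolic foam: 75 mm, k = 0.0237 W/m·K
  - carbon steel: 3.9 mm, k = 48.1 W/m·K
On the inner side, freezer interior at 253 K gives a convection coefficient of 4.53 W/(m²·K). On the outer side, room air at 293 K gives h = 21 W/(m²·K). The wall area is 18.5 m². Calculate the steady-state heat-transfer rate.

Thermal resistances in series:
R_inner film = 1/(h_i·A) = 1/(4.53×18.5) = 0.01193 K/W
R_stainless steel = L/(kA) = 0.0008/(14.6×18.5) = 2.962×10^-6 K/W
R_phenolic foam = L/(kA) = 0.075/(0.0237×18.5) = 0.1711 K/W
R_carbon steel = L/(kA) = 0.0039/(48.1×18.5) = 4.383×10^-6 K/W
R_outer film = 1/(h_o·A) = 1/(21×18.5) = 0.002574 K/W
R_total = 0.1856 K/W
Q = ΔT / R_total = 40 / 0.1856

Q ≈ 216 W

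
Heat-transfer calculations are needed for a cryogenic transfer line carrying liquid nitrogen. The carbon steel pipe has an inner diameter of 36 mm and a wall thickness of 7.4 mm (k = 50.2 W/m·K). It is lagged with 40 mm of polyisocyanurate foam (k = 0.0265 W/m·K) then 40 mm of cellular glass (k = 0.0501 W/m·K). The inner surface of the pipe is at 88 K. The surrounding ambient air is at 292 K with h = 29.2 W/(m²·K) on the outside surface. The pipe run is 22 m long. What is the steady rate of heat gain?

Q ≈ 619 W

Cylindrical conduction, so R = ln(r₂/r₁)/(2πkL) per layer, in series:
R_carbon steel pipe wall = ln(25.4/18)/(2π×50.2×22) = 4.963×10^-5 K/W
R_polyisocyanurate foam = ln(65.4/25.4)/(2π×0.0265×22) = 0.2582 K/W
R_cellular glass = ln(105.4/65.4)/(2π×0.0501×22) = 0.06891 K/W
R_outer film = 1/(h_o·2πr_oL) = 1/(29.2×2π×0.1054×22) = 0.002351 K/W
R_total = 0.3295 K/W
Q = ΔT/R_total = 204/0.3295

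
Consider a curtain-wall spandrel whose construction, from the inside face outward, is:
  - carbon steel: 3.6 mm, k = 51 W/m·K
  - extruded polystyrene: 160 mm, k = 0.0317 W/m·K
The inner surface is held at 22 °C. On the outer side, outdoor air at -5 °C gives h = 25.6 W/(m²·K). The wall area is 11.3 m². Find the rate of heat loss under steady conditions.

Thermal resistances in series:
R_carbon steel = L/(kA) = 0.0036/(51×11.3) = 6.247×10^-6 K/W
R_extruded polystyrene = L/(kA) = 0.16/(0.0317×11.3) = 0.4467 K/W
R_outer film = 1/(h_o·A) = 1/(25.6×11.3) = 0.003457 K/W
R_total = 0.4501 K/W
Q = ΔT / R_total = 27 / 0.4501

Q ≈ 60 W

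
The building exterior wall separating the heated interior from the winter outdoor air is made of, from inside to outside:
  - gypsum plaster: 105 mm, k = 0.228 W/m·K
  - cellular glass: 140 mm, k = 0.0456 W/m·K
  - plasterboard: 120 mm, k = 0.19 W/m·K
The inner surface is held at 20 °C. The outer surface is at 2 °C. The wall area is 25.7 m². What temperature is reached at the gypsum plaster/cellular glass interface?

Thermal resistances in series:
R_gypsum plaster = L/(kA) = 0.105/(0.228×25.7) = 0.01792 K/W
R_cellular glass = L/(kA) = 0.14/(0.0456×25.7) = 0.1195 K/W
R_plasterboard = L/(kA) = 0.12/(0.19×25.7) = 0.02458 K/W
R_total = 0.162 K/W;  Q = ΔT/R_total = 18/0.162 = 111.1 W
T_interface = T_inner − Q·ΣR(inner→interface) = 20 − 111×0.01792

T ≈ 18 °C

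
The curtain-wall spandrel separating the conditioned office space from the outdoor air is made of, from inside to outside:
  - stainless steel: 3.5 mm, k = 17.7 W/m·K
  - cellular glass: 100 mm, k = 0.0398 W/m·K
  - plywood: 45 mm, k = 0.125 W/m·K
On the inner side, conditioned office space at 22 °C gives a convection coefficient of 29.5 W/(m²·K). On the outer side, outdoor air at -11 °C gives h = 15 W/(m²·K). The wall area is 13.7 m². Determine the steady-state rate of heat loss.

Q ≈ 152 W

Series thermal resistances:
R_inner film = 1/(h_i·A) = 1/(29.5×13.7) = 0.002474 K/W
R_stainless steel = L/(kA) = 0.0035/(17.7×13.7) = 1.443×10^-5 K/W
R_cellular glass = L/(kA) = 0.1/(0.0398×13.7) = 0.1834 K/W
R_plywood = L/(kA) = 0.045/(0.125×13.7) = 0.02628 K/W
R_outer film = 1/(h_o·A) = 1/(15×13.7) = 0.004866 K/W
R_total = 0.217 K/W
Q = ΔT / R_total = 33 / 0.217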